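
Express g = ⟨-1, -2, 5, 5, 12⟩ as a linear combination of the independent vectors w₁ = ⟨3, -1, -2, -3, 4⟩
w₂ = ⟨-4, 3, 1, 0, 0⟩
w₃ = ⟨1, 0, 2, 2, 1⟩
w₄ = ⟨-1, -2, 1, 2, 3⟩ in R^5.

Solve the system with w₁, w₂, w₃, w₄ as columns and g as the right-hand side.
The system has the unique solution (α₁, …, α₄) = (1, 1, 2, 2).

g = w₁ + w₂ + 2w₃ + 2w₄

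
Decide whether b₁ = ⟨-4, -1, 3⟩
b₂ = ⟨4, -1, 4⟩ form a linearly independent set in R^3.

linearly independent

Row-reduce the matrix whose columns are b₁, b₂.
The reduction yields 2 nonzero rows, so the rank is 2.
Since rank = 2 (the number of vectors), the set is linearly independent.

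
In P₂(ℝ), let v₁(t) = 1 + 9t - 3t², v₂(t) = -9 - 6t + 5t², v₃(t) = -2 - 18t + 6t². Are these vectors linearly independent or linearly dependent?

Write each element as a coordinate vector in ℝ³ using {1, t, t²}.
One vector is a scalar multiple of another, so the set is dependent.

linearly dependent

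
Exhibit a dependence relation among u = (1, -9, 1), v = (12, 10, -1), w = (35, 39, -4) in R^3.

Set up α₁u + … + α₃w = 0 and solve the homogeneous system.
A generator of the null space is (1, -3, 1).

u - 3v + w = 0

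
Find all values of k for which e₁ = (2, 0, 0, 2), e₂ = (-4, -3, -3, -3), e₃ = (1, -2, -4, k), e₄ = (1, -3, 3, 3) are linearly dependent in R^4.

Place the vectors as rows of a 4×4 matrix; dependence ⇔ determinant zero.
Expanding, det = 36*k - 48.
This vanishes exactly when k = 4/3.

k = 4/3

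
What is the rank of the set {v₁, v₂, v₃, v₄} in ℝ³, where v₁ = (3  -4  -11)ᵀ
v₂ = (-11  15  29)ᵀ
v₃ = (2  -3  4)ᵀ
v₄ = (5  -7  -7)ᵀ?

Form the matrix with v₁, v₂, v₃, v₄ as columns and reduce.
There are 2 pivot columns, so rank = 2.
(With 4 elements in a 3-dimensional space the rank is at most 3.)

2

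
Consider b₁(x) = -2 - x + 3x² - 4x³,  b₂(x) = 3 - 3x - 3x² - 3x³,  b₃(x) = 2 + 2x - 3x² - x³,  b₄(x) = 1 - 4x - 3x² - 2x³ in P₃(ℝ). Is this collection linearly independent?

Write each element as a coordinate vector in ℝ⁴ using {1, x, …, x³}.
Place the vectors as rows of a 4×4 matrix and reduce to echelon form.
The reduction yields 4 nonzero rows, so the rank is 4.
Since rank = 4 (the number of vectors), the set is linearly independent.

linearly independent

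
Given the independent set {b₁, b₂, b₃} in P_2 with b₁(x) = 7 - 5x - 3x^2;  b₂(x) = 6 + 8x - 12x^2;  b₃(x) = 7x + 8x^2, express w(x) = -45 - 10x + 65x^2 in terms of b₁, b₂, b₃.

w = -3b₁ - 4b₂ + b₃

Work in coordinates with respect to the standard basis {1, x, x^2}.
Solve the system with b₁, b₂, b₃ as columns and w as the right-hand side.
Row-reducing the augmented matrix gives the unique coefficients (c₁, c₂, c₃) = (-3, -4, 1).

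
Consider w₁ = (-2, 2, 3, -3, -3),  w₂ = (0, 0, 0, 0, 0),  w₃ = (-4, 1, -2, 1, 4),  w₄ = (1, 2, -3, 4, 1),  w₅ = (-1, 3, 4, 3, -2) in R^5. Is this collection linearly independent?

One of the vectors is the zero vector, so the set is linearly dependent.

linearly dependent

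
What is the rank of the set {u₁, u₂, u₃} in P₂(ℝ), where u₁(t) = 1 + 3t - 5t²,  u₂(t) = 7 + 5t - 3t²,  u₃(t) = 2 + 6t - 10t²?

Represent each element by its coordinate vector in ℝ³.
Form the matrix with u₁, u₂, u₃ as columns and reduce.
Exactly 2 pivots survive; hence the rank is 2.

rank 2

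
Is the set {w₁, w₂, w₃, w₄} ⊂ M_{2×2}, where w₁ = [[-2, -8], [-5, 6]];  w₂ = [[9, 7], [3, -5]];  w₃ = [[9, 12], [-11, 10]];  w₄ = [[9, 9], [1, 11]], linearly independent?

Write each element as a coordinate vector in ℝ⁴ using {E₁₁, E₁₂, E₂₁, E₂₂}.
The matrix [w₁|w₂|w₃|w₄] has determinant -13994.
A nonzero determinant means the columns are linearly independent.

linearly independent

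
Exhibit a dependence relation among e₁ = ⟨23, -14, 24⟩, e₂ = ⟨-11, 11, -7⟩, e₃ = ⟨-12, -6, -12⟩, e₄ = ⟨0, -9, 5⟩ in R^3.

e₁ + e₂ + e₃ - e₄ = 0

Solve the homogeneous system with e₁, e₂, e₃, e₄ as columns by row-reducing the coefficient matrix.
A generator of the null space is (1, 1, 1, -1).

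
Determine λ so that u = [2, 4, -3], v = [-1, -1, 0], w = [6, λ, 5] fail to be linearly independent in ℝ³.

The vectors are dependent exactly when the determinant of the matrix with rows u, v, w vanishes.
Expanding, det = 3*λ - 8.
This vanishes exactly when λ = 8/3.

λ = 8/3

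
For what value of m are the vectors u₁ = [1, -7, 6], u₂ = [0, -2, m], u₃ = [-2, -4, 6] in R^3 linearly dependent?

Place the vectors as rows of a 3×3 matrix; dependence ⇔ determinant zero.
Expanding, det = 18*m - 36.
This vanishes exactly when m = 2.

m = 2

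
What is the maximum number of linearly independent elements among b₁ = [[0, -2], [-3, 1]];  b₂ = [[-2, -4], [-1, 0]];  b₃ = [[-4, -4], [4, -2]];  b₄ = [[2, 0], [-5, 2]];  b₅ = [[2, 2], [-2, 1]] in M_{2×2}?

2

Use coordinates relative to {E₁₁, E₁₂, E₂₁, E₂₂}.
Apply Gaussian elimination to the matrix whose rows are b₁, b₂, b₃, b₄, b₅.
There are 2 pivot columns, so rank = 2.
(With 5 elements in a 4-dimensional space the rank is at most 4.)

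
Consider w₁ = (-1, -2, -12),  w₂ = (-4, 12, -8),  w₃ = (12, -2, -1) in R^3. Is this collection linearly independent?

linearly independent

Row-reduce the matrix whose columns are w₁, w₂, w₃.
The reduction yields 3 nonzero rows, so the rank is 3.
Since rank = 3 (the number of vectors), the set is linearly independent.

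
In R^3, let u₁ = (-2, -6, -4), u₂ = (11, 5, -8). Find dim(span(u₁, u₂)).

Row-reduce the 2×3 matrix with these as rows.
Reduction leaves 2 leading entries, giving rank 2.

dim = 2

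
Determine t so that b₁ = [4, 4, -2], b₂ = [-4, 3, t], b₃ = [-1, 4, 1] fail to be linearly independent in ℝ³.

Dependence holds iff the 3×3 matrix [b₁ b₂ b₃] is singular.
Cofactor expansion gives det = 54 - 20*t.
Solving 54 - 20*t = 0 yields t = 27/10.

t = 27/10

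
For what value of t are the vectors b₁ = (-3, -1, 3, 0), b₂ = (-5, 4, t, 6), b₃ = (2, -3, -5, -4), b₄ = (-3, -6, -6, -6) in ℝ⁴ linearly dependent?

Place the vectors as rows of a 4×4 matrix; dependence ⇔ determinant zero.
The determinant works out to 6*t - 48.
Setting this to zero gives t = 8.

t = 8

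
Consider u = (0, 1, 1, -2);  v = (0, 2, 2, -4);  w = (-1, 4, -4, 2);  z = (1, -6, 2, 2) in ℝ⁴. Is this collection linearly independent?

linearly dependent

Row-reduce the matrix whose columns are u, v, w, z.
The reduction yields 2 nonzero rows, so the rank is 2.
Since rank 2 < 4, the set is linearly dependent.
Indeed 2u - v = 0.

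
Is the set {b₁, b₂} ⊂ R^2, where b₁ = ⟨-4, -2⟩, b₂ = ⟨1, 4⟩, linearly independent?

linearly independent

Place the vectors as rows of a 2×2 matrix and reduce to echelon form.
The reduction yields 2 nonzero rows, so the rank is 2.
Since rank = 2 (the number of vectors), the set is linearly independent.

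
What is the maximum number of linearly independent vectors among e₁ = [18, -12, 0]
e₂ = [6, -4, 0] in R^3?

Row-reduce the 2×3 matrix with these as rows.
Reduction leaves 1 leading entry, giving rank 1.

1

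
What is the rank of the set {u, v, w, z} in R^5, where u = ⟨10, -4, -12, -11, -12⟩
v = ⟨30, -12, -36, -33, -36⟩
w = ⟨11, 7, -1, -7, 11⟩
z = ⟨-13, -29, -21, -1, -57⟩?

Put the 5×4 matrix [u|v|w|z] into echelon form.
Exactly 2 pivots survive; hence the rank is 2.

rank 2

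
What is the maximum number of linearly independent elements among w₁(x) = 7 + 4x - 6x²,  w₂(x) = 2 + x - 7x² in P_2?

Pass to coordinate vectors with respect to the basis {1, x, x²}.
Form the matrix with w₁, w₂ as columns and reduce.
There are 2 pivot columns, so rank = 2.

2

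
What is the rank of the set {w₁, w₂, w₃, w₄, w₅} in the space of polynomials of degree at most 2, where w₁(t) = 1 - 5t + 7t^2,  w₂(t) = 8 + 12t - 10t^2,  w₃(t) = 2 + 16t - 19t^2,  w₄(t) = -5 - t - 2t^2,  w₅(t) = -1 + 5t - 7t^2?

Use coordinates relative to {1, t, t^2}.
Form the matrix with w₁, w₂, w₃, w₄, w₅ as columns and reduce.
There are 2 pivot columns, so rank = 2.
(With 5 elements in a 3-dimensional space the rank is at most 3.)

2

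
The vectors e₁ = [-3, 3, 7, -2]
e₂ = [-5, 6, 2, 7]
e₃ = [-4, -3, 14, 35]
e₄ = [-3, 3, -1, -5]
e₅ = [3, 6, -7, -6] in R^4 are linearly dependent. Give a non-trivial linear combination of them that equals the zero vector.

Set up α₁e₁ + … + α₅e₅ = 0 and solve the homogeneous system.
A generator of the null space is (0, 2, -1, -3, -1).

2e₂ - e₃ - 3e₄ - e₅ = 0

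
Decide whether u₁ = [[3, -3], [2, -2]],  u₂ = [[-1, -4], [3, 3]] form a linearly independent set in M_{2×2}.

Write each element as a coordinate vector in ℝ⁴ using {E₁₁, E₁₂, E₂₁, E₂₂}.
Place the vectors as rows of a 2×4 matrix and reduce to echelon form.
The reduction yields 2 nonzero rows, so the rank is 2.
Since rank = 2 (the number of vectors), the set is linearly independent.

linearly independent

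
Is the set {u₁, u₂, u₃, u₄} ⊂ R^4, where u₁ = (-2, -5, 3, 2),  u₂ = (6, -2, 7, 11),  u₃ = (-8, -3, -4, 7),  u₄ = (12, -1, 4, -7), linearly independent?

The matrix [u₁|u₂|u₃|u₄] has determinant 3904.
A nonzero determinant means the columns are linearly independent.

linearly independent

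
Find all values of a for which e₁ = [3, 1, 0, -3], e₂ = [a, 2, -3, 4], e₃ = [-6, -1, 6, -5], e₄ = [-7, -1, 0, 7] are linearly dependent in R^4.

Place the vectors as rows of a 4×4 matrix; dependence ⇔ determinant zero.
The determinant works out to 36 - 24*a.
Solving 36 - 24*a = 0 yields a = 3/2.

a = 3/2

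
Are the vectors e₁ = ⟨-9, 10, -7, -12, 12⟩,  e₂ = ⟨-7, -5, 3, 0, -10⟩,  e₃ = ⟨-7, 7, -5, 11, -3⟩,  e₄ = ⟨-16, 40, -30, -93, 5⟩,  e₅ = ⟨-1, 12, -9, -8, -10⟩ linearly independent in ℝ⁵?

linearly dependent

Form the 5×5 matrix with these as columns; its determinant is 0.
A zero determinant means the columns are linearly dependent.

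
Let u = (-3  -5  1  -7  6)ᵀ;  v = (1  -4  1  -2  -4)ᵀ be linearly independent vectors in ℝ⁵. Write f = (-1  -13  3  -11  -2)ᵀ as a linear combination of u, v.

f = u + 2v

Write f = a₁u + a₂v and equate components.
Row-reducing the augmented matrix gives the unique coefficients (a₁, a₂) = (1, 2).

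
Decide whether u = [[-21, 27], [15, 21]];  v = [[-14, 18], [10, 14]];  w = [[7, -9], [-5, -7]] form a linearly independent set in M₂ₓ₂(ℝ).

linearly dependent

Write each element as a coordinate vector in ℝ⁴ using {E₁₁, E₁₂, E₂₁, E₂₂}.
Place the vectors as rows of a 3×4 matrix and reduce to echelon form.
The reduction yields 1 nonzero row, so the rank is 1.
Since rank 1 < 3, the set is linearly dependent.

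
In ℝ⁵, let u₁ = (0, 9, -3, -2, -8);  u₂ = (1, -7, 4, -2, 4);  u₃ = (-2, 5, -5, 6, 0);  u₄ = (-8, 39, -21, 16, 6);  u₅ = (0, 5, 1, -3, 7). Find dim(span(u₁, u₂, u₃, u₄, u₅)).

dim = 3

Row-reduce the 5×5 matrix with these as rows.
Reduction leaves 3 leading entries, giving rank 3.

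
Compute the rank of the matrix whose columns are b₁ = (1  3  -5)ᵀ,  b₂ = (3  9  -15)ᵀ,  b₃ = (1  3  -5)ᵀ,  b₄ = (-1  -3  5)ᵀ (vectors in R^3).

1

Form the matrix with b₁, b₂, b₃, b₄ as columns and reduce.
There is 1 pivot column, so rank = 1.
(With 4 elements in a 3-dimensional space the rank is at most 3.)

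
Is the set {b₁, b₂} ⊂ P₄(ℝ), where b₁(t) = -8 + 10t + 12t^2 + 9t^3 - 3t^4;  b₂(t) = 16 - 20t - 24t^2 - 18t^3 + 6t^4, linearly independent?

linearly dependent

Take coordinates with respect to the standard basis {1, t, …, t^4}.
Row-reduce the matrix whose columns are b₁, b₂.
The reduction yields 1 nonzero row, so the rank is 1.
Since rank 1 < 2, the set is linearly dependent.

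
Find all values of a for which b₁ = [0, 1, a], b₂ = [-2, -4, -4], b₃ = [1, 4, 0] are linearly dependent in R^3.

Place the vectors as rows of a 3×3 matrix; dependence ⇔ determinant zero.
Expanding, det = -4*a - 4.
Solving -4*a - 4 = 0 yields a = -1.

a = -1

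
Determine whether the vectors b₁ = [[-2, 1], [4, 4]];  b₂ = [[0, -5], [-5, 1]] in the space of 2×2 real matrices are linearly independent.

Write each element as a coordinate vector in ℝ⁴ using {E₁₁, E₁₂, E₂₁, E₂₂}.
Row-reduce the matrix whose columns are b₁, b₂.
The reduction yields 2 nonzero rows, so the rank is 2.
Since rank = 2 (the number of vectors), the set is linearly independent.

linearly independent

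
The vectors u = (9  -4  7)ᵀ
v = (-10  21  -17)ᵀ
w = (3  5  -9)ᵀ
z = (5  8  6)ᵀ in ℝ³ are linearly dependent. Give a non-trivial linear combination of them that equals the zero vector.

Write the vectors as columns of a matrix and find a nonzero vector in its null space.
A generator of the null space is (2, 1, -1, -1).

2u + v - w - z = 0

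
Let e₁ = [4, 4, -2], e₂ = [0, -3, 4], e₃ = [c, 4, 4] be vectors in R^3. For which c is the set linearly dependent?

The vectors are dependent exactly when the determinant of the matrix with rows e₁, e₂, e₃ vanishes.
Expanding, det = 10*c - 112.
This vanishes exactly when c = 56/5.

c = 56/5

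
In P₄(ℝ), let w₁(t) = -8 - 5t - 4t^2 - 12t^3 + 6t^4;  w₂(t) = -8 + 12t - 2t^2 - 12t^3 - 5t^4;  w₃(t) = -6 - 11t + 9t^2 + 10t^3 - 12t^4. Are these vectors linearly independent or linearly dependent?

linearly independent

Take coordinates with respect to the standard basis {1, t, …, t^4}.
Place the vectors as rows of a 3×5 matrix and reduce to echelon form.
The reduction yields 3 nonzero rows, so the rank is 3.
Since rank = 3 (the number of vectors), the set is linearly independent.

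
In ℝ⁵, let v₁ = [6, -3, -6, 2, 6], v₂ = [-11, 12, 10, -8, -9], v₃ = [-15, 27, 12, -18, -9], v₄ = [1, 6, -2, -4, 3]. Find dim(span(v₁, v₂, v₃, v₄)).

2

Apply Gaussian elimination to the matrix whose rows are v₁, v₂, v₃, v₄.
The echelon form has 2 nonzero rows, so the rank is 2.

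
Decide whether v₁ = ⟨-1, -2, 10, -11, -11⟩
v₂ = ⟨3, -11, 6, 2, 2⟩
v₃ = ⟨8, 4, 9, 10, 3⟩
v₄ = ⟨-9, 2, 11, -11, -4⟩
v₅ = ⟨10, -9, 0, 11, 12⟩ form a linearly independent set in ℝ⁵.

Row-reduce the matrix whose columns are v₁, v₂, v₃, v₄, v₅.
The reduction yields 5 nonzero rows, so the rank is 5.
Since rank = 5 (the number of vectors), the set is linearly independent.

linearly independent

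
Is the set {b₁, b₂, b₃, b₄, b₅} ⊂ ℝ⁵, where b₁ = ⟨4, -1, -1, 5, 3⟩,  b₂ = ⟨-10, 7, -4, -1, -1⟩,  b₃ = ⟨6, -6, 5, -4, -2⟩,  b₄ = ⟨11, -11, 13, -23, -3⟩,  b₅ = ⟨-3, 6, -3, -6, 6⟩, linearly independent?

Place the vectors as rows of a 5×5 matrix and reduce to echelon form.
The reduction yields 3 nonzero rows, so the rank is 3.
Since rank 3 < 5, the set is linearly dependent.

linearly dependent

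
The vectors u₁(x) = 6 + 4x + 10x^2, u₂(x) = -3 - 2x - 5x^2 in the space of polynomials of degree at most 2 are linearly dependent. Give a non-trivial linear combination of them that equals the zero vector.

Write each element as a vector in ℝ³ using {1, x, x^2}.
Solve the homogeneous system with u₁, u₂ as columns by row-reducing the coefficient matrix.
A generator of the null space is (1, 2).

u₁ + 2u₂ = 0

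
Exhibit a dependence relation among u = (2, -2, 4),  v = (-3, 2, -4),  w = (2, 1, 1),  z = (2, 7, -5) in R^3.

2u - 3w + z = 0

Write the vectors as columns of a matrix and find a nonzero vector in its null space.
The free variable yields coefficients (2, 0, -3, 1) (any nonzero multiple also works).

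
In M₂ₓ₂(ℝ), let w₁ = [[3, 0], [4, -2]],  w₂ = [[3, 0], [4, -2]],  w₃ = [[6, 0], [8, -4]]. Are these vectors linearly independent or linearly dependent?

linearly dependent

Take coordinates with respect to the standard basis {E₁₁, E₁₂, E₂₁, E₂₂}.
Place the vectors as rows of a 3×4 matrix and reduce to echelon form.
The reduction yields 1 nonzero row, so the rank is 1.
Since rank 1 < 3, the set is linearly dependent.
Indeed w₁ - w₂ = 0.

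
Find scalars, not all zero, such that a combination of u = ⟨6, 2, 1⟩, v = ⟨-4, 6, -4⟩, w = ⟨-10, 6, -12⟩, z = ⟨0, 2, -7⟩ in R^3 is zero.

u - v + w - z = 0

Set up α₁u + … + α₄z = 0 and solve the homogeneous system.
A generator of the null space is (1, -1, 1, -1).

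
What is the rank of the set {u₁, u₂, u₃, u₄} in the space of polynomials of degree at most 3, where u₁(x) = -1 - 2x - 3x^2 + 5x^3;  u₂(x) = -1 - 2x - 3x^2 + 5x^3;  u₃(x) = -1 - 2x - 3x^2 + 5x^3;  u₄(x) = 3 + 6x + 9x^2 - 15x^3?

Use coordinates relative to {1, x, …, x^3}.
Put the 4×4 matrix [u₁|u₂|u₃|u₄] into echelon form.
The echelon form has 1 nonzero row, so the rank is 1.

rank 1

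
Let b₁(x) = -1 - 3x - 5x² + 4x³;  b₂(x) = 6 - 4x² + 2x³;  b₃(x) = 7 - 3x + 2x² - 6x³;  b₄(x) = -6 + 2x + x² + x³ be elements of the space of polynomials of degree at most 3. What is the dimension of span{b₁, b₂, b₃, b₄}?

Use coordinates relative to {1, x, …, x³}.
Row-reduce the 4×4 matrix with these as rows.
There are 4 pivot columns, so rank = 4.

4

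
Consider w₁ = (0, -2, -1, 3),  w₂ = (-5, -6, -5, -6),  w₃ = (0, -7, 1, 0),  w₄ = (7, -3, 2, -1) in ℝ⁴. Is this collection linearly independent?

linearly independent

Form the 4×4 matrix with these as columns; its determinant is 1119.
A nonzero determinant means the columns are linearly independent.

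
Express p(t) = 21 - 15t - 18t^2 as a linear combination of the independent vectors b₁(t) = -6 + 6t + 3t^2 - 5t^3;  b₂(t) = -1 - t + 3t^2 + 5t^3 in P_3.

p = -3b₁ - 3b₂

Take coordinate vectors relative to {1, t, …, t^3}.
Solve the system with b₁, b₂ as columns and p as the right-hand side.
The system has the unique solution (a₁, a₂) = (-3, -3).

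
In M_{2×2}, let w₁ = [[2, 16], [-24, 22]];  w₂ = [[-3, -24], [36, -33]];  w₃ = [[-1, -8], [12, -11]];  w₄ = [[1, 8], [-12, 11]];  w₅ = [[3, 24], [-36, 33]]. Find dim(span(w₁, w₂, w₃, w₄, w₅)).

Represent each element by its coordinate vector in ℝ⁴.
Form the matrix with w₁, w₂, w₃, w₄, w₅ as columns and reduce.
Reduction leaves 1 leading entry, giving rank 1.
(With 5 elements in a 4-dimensional space the rank is at most 4.)

1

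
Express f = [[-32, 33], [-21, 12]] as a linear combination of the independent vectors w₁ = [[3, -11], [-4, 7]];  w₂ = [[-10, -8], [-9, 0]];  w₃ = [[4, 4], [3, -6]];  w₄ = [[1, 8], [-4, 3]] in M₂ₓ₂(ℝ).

f = -3w₁ + w₂ - 4w₃ + 3w₄

Take coordinate vectors relative to {E₁₁, E₁₂, E₂₁, E₂₂}.
Since w₁, w₂, w₃, w₄ are independent, the coefficients expressing f are uniquely determined by a linear system.
Back-substitution yields (a₁, …, a₄) = (-3, 1, -4, 3).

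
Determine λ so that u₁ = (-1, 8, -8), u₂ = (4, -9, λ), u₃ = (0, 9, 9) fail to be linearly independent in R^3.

Place the vectors as rows of a 3×3 matrix; dependence ⇔ determinant zero.
The determinant works out to 9*λ - 495.
Setting this to zero gives λ = 55.

λ = 55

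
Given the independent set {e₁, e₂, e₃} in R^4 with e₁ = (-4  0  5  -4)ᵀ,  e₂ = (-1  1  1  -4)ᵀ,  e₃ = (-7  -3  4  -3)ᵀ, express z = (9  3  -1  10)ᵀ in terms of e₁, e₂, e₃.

Write z = a₁e₁ + … + a₃e₃ and equate components.
The system has the unique solution (a₁, a₂, a₃) = (2, -3, -2).

z = 2e₁ - 3e₂ - 2e₃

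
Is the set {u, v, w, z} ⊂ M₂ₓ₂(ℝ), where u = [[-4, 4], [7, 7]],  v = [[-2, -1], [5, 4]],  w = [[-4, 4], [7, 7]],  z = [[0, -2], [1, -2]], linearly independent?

Take coordinates with respect to the standard basis {E₁₁, E₁₂, E₂₁, E₂₂}.
Two of the vectors are equal, giving an immediate dependence.

linearly dependent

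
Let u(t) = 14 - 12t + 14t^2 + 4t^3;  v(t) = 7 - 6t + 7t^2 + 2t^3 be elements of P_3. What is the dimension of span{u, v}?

Pass to coordinate vectors with respect to the basis {1, t, …, t^3}.
Put the 4×2 matrix [u|v] into echelon form.
Reduction leaves 1 leading entry, giving rank 1.

1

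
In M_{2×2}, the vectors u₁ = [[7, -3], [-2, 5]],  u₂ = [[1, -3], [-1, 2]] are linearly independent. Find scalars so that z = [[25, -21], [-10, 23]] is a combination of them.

z = 3u₁ + 4u₂

Take coordinate vectors relative to {E₁₁, E₁₂, E₂₁, E₂₂}.
Set up the augmented matrix [u₁ | u₂ | z] and row-reduce.
Back-substitution yields (α₁, α₂) = (3, 4).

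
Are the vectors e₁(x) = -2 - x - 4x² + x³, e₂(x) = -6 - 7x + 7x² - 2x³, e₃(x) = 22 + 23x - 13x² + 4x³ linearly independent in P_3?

linearly dependent

Take coordinates with respect to the standard basis {1, x, …, x³}.
Row-reduce the matrix whose columns are e₁, e₂, e₃.
The reduction yields 2 nonzero rows, so the rank is 2.
Since rank 2 < 3, the set is linearly dependent.
Indeed 2e₁ + 3e₂ + e₃ = 0.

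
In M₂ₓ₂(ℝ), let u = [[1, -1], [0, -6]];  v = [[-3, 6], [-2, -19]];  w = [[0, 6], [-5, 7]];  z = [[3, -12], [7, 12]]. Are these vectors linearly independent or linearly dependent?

linearly dependent

Take coordinates with respect to the standard basis {E₁₁, E₁₂, E₂₁, E₂₂}.
Place the vectors as rows of a 4×4 matrix and reduce to echelon form.
The reduction yields 3 nonzero rows, so the rank is 3.
Since rank 3 < 4, the set is linearly dependent.
Indeed v + w + z = 0.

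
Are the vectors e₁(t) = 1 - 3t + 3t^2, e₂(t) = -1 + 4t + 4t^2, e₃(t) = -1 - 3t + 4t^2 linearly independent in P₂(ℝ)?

linearly independent

Take coordinates with respect to the standard basis {1, t, t^2}.
Form the 3×3 matrix with these as columns; its determinant is 49.
A nonzero determinant means the columns are linearly independent.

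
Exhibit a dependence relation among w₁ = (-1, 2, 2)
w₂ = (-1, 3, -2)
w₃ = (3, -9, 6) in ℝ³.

Solve the homogeneous system with w₁, w₂, w₃ as columns by row-reducing the coefficient matrix.
A generator of the null space is (0, 3, 1).

3w₂ + w₃ = 0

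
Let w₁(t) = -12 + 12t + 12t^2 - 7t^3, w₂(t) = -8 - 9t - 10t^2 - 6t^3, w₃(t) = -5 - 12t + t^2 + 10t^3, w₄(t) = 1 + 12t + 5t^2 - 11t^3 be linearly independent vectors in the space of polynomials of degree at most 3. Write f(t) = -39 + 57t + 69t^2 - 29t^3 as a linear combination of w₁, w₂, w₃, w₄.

f = 3w₁ - w₂ + 3w₃ + 4w₄

Identify each element with its coordinate vector in ℝ⁴ via {1, t, …, t^3}.
Set up the augmented matrix [w₁ | w₂ | w₃ | w₄ | f] and row-reduce.
Row-reducing the augmented matrix gives the unique coefficients (α₁, …, α₄) = (3, -1, 3, 4).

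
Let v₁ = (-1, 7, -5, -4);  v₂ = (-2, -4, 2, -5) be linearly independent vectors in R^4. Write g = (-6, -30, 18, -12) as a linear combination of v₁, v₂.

Solve the system with v₁, v₂ as columns and g as the right-hand side.
Row-reducing the augmented matrix gives the unique coefficients (a₁, a₂) = (-2, 4).

g = -2v₁ + 4v₂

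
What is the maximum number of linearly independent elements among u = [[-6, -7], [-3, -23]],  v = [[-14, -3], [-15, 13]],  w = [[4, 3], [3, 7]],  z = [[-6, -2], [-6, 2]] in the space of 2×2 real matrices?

Represent each element by its coordinate vector in ℝ⁴.
Row-reduce the 4×4 matrix with these as rows.
The echelon form has 2 nonzero rows, so the rank is 2.

2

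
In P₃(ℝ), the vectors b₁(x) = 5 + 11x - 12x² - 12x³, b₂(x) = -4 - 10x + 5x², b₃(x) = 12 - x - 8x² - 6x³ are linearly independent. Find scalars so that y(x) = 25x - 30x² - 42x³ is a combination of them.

y = 4b₁ + 2b₂ - b₃

Work in coordinates with respect to the standard basis {1, x, …, x³}.
Write y = α₁b₁ + … + α₃b₃ and equate components.
Back-substitution yields (α₁, α₂, α₃) = (4, 2, -1).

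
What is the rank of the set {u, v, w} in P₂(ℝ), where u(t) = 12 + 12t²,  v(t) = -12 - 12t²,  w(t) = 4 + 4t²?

Represent each element by its coordinate vector in ℝ³.
Put the 3×3 matrix [u|v|w] into echelon form.
Exactly 1 pivot survives; hence the rank is 1.

1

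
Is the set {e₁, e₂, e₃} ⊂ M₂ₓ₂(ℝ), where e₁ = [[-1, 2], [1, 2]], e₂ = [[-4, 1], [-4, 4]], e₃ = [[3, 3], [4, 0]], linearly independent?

Write each element as a coordinate vector in ℝ⁴ using {E₁₁, E₁₂, E₂₁, E₂₂}.
Row-reduce the matrix whose columns are e₁, e₂, e₃.
The reduction yields 3 nonzero rows, so the rank is 3.
Since rank = 3 (the number of vectors), the set is linearly independent.

linearly independent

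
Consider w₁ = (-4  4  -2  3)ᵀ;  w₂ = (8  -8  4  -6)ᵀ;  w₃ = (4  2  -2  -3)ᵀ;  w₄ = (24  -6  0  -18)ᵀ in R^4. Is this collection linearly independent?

One vector is a scalar multiple of another, so the set is dependent.

linearly dependent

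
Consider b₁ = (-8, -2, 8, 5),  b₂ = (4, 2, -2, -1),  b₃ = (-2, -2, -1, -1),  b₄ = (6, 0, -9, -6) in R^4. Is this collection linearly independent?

The matrix [b₁|b₂|b₃|b₄] has determinant 0.
A zero determinant means the columns are linearly dependent.
Indeed b₁ + 3b₂ + 2b₃ = 0.

linearly dependent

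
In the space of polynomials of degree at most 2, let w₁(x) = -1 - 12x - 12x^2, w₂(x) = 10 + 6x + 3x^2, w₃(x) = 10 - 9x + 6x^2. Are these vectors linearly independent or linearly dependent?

Take coordinates with respect to the standard basis {1, x, x^2}.
The matrix [w₁|w₂|w₃] has determinant 2097.
A nonzero determinant means the columns are linearly independent.

linearly independent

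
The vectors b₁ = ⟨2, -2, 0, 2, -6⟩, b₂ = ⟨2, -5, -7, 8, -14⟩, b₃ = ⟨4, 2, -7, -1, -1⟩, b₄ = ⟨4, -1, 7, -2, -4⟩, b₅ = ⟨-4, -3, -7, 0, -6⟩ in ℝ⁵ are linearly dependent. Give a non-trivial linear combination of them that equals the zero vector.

Row-reduce the matrix with b₁, b₂, b₃, b₄, b₅ as columns; the null space gives the coefficients.
The free variable yields coefficients (3, -1, 0, -1, 0) (any nonzero multiple also works).

3b₁ - b₂ - b₄ = 0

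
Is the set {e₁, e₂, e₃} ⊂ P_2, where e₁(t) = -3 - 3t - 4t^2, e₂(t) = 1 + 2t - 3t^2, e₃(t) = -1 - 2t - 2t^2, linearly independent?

Write each element as a coordinate vector in ℝ³ using {1, t, t^2}.
Form the 3×3 matrix with these as columns; its determinant is 15.
A nonzero determinant means the columns are linearly independent.

linearly independent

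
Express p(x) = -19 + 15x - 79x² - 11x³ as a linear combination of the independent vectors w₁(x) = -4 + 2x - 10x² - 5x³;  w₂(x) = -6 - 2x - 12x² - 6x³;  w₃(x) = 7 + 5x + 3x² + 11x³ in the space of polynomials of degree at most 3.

Work in coordinates with respect to the standard basis {1, x, …, x³}.
Write p = c₁w₁ + … + c₃w₃ and equate components.
Back-substitution yields (c₁, c₂, c₃) = (4, 4, 3).

p = 4w₁ + 4w₂ + 3w₃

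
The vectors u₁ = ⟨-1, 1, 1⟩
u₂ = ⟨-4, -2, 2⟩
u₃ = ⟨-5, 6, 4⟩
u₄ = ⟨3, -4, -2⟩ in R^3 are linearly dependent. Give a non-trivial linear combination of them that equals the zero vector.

2u₁ - u₃ - u₄ = 0

Solve the homogeneous system with u₁, u₂, u₃, u₄ as columns by row-reducing the coefficient matrix.
The free variable yields coefficients (2, 0, -1, -1) (any nonzero multiple also works).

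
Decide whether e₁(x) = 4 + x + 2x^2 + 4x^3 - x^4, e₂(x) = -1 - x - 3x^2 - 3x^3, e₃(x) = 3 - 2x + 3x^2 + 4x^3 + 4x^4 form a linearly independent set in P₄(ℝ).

Write each element as a coordinate vector in ℝ⁵ using {1, x, …, x^4}.
Row-reduce the matrix whose columns are e₁, e₂, e₃.
The reduction yields 3 nonzero rows, so the rank is 3.
Since rank = 3 (the number of vectors), the set is linearly independent.

linearly independent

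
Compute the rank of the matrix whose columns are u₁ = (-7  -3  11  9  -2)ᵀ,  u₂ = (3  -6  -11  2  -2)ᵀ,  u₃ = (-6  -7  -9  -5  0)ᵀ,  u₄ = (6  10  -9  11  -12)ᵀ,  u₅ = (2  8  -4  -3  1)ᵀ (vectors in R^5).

5

Put the 5×5 matrix [u₁|u₂|u₃|u₄|u₅] into echelon form.
The echelon form has 5 nonzero rows, so the rank is 5.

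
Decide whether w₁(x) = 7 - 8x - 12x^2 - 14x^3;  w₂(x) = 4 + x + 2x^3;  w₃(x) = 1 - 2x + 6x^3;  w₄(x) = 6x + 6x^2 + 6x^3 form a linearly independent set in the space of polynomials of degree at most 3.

linearly dependent

Write each element as a coordinate vector in ℝ⁴ using {1, x, …, x^3}.
Form the 4×4 matrix with these as columns; its determinant is 0.
A zero determinant means the columns are linearly dependent.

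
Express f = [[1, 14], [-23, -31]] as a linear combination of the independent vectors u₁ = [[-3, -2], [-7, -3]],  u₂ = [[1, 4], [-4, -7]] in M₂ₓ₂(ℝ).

f = u₁ + 4u₂

Work in coordinates with respect to the standard basis {E₁₁, E₁₂, E₂₁, E₂₂}.
Solve the system with u₁, u₂ as columns and f as the right-hand side.
The system has the unique solution (a₁, a₂) = (1, 4).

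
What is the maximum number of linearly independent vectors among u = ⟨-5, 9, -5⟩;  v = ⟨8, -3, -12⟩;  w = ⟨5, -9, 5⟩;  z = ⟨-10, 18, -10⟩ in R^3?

Form the matrix with u, v, w, z as columns and reduce.
The echelon form has 2 nonzero rows, so the rank is 2.
(With 4 elements in a 3-dimensional space the rank is at most 3.)

2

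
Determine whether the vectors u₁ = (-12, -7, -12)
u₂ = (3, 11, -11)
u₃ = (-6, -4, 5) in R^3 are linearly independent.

Row-reduce the matrix whose columns are u₁, u₂, u₃.
The reduction yields 3 nonzero rows, so the rank is 3.
Since rank = 3 (the number of vectors), the set is linearly independent.

linearly independent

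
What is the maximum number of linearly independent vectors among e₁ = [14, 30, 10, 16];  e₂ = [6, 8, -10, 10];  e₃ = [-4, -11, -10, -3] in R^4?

Form the matrix with e₁, e₂, e₃ as columns and reduce.
There are 2 pivot columns, so rank = 2.

2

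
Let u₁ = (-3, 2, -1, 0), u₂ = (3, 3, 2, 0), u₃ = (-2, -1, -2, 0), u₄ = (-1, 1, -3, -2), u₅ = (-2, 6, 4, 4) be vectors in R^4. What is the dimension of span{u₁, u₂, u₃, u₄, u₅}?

dim = 4

Apply Gaussian elimination to the matrix whose rows are u₁, u₂, u₃, u₄, u₅.
There are 4 pivot columns, so rank = 4.
(With 5 elements in a 4-dimensional space the rank is at most 4.)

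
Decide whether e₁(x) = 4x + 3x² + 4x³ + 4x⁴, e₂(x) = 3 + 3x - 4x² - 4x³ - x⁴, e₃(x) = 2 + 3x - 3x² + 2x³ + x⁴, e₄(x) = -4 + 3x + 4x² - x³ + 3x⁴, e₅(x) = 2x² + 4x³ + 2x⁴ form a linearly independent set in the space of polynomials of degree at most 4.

linearly independent

Take coordinates with respect to the standard basis {1, x, …, x⁴}.
Row-reduce the matrix whose columns are e₁, e₂, e₃, e₄, e₅.
The reduction yields 5 nonzero rows, so the rank is 5.
Since rank = 5 (the number of vectors), the set is linearly independent.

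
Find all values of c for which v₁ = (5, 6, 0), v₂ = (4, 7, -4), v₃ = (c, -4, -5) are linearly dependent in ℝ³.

c = -45/8

The vectors are dependent exactly when the determinant of the matrix with rows v₁, v₂, v₃ vanishes.
Cofactor expansion gives det = -24*c - 135.
Setting this to zero gives c = -45/8.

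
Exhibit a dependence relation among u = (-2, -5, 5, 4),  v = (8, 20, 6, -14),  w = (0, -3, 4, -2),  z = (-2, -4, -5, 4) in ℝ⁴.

u + v + w + 3z = 0

Row-reduce the matrix with u, v, w, z as columns; the null space gives the coefficients.
A generator of the null space is (1, 1, 1, 3).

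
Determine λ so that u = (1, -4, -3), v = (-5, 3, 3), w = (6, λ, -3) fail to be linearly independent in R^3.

Place the vectors as rows of a 3×3 matrix; dependence ⇔ determinant zero.
Expanding, det = 12*λ + 33.
Setting this to zero gives λ = -11/4.

λ = -11/4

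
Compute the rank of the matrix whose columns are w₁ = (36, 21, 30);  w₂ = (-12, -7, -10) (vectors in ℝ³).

1

Row-reduce the 2×3 matrix with these as rows.
Exactly 1 pivot survives; hence the rank is 1.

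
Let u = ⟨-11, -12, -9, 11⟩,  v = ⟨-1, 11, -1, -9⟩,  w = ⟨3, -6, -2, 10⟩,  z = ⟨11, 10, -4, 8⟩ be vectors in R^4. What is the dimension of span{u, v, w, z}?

4

Put the 4×4 matrix [u|v|w|z] into echelon form.
Exactly 4 pivots survive; hence the rank is 4.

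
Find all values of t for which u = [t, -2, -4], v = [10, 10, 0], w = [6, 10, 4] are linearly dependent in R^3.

t = 2

Place the vectors as rows of a 3×3 matrix; dependence ⇔ determinant zero.
Expanding, det = 40*t - 80.
This vanishes exactly when t = 2.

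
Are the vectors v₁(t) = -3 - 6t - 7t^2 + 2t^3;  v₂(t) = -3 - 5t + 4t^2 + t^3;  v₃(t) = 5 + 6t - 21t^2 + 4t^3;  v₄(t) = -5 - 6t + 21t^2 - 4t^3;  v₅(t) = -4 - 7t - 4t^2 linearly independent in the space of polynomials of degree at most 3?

Write each element as a coordinate vector in ℝ⁴ using {1, t, …, t^3}.
There are 5 vectors in a 4-dimensional space, so they cannot be linearly independent.

linearly dependent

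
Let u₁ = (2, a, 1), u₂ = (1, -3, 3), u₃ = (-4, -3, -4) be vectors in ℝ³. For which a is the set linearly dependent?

The set is linearly dependent precisely when det[u₁; u₂; u₃] = 0.
The determinant works out to 27 - 8*a.
This vanishes exactly when a = 27/8.

a = 27/8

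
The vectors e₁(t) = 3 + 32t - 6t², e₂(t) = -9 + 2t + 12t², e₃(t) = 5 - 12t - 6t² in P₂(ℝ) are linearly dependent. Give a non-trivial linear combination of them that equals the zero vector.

Write each element as a vector in ℝ³ using {1, t, t²}.
Solve the homogeneous system with e₁, e₂, e₃ as columns by row-reducing the coefficient matrix.
One solution (up to scaling) is (1, 2, 3).

e₁ + 2e₂ + 3e₃ = 0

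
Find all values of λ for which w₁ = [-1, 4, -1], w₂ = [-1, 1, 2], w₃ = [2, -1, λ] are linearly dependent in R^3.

λ = -5

Dependence holds iff the 3×3 matrix [w₁ w₂ w₃] is singular.
Cofactor expansion gives det = 3*λ + 15.
This vanishes exactly when λ = -5.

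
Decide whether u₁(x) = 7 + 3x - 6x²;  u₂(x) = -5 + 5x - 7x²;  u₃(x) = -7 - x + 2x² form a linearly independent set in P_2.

linearly independent

Write each element as a coordinate vector in ℝ³ using {1, x, x²}.
Place the vectors as rows of a 3×3 matrix and reduce to echelon form.
The reduction yields 3 nonzero rows, so the rank is 3.
Since rank = 3 (the number of vectors), the set is linearly independent.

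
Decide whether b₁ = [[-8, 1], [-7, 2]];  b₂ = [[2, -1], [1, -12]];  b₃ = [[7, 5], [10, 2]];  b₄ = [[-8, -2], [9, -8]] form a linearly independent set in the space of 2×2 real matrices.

linearly independent

Take coordinates with respect to the standard basis {E₁₁, E₁₂, E₂₁, E₂₂}.
Row-reduce the matrix whose columns are b₁, b₂, b₃, b₄.
The reduction yields 4 nonzero rows, so the rank is 4.
Since rank = 4 (the number of vectors), the set is linearly independent.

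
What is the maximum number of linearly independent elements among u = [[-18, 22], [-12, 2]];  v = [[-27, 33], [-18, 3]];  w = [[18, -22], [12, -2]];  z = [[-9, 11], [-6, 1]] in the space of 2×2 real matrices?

1

Pass to coordinate vectors with respect to the basis {E₁₁, E₁₂, E₂₁, E₂₂}.
Apply Gaussian elimination to the matrix whose rows are u, v, w, z.
The echelon form has 1 nonzero row, so the rank is 1.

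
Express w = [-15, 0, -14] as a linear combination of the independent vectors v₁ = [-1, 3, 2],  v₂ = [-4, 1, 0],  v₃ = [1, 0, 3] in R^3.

Since v₁, v₂, v₃ are independent, the coefficients expressing w are uniquely determined by a linear system.
Back-substitution yields (α₁, α₂, α₃) = (-1, 3, -4).

w = -v₁ + 3v₂ - 4v₃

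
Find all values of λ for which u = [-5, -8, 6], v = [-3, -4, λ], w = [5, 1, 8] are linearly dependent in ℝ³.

λ = 2

Place the vectors as rows of a 3×3 matrix; dependence ⇔ determinant zero.
Cofactor expansion gives det = 70 - 35*λ.
Solving 70 - 35*λ = 0 yields λ = 2.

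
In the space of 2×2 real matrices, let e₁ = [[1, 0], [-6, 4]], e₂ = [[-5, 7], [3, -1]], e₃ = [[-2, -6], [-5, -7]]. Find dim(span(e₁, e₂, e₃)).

dim = 3

Use coordinates relative to {E₁₁, E₁₂, E₂₁, E₂₂}.
Apply Gaussian elimination to the matrix whose rows are e₁, e₂, e₃.
The echelon form has 3 nonzero rows, so the rank is 3.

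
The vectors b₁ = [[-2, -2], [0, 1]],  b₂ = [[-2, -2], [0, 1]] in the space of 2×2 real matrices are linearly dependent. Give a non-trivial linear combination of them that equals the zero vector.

b₁ - b₂ = 0

Pass to coordinate vectors relative to the basis {E₁₁, E₁₂, E₂₁, E₂₂}.
Set up α₁b₁ + α₂b₂ = 0 and solve the homogeneous system.
The free variable yields coefficients (1, -1) (any nonzero multiple also works).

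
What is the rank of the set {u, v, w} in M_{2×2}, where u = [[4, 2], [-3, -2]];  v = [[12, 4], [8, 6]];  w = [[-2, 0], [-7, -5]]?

rank 2

Use coordinates relative to {E₁₁, E₁₂, E₂₁, E₂₂}.
Form the matrix with u, v, w as columns and reduce.
There are 2 pivot columns, so rank = 2.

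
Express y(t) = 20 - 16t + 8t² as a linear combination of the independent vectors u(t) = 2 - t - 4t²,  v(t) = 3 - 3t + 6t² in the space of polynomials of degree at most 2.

Identify each element with its coordinate vector in ℝ³ via {1, t, t²}.
Set up the augmented matrix [u | v | y] and row-reduce.
Row-reducing the augmented matrix gives the unique coefficients (c₁, c₂) = (4, 4).

y = 4u + 4v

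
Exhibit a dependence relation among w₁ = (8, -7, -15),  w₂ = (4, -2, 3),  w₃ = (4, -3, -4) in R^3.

w₁ + w₂ - 3w₃ = 0

Solve the homogeneous system with w₁, w₂, w₃ as columns by row-reducing the coefficient matrix.
The free variable yields coefficients (1, 1, -3) (any nonzero multiple also works).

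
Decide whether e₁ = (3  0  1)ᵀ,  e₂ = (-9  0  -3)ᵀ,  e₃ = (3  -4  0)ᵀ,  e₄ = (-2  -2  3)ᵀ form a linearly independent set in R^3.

There are 4 vectors in a 3-dimensional space, so they cannot be linearly independent.

linearly dependent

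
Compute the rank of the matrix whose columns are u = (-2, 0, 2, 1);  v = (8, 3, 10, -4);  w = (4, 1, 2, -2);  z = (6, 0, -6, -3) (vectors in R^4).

rank 2

Form the matrix with u, v, w, z as columns and reduce.
The echelon form has 2 nonzero rows, so the rank is 2.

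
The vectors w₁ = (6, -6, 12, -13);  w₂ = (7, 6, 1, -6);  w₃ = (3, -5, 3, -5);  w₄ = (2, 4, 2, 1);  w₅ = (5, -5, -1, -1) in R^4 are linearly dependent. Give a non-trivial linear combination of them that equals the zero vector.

w₁ - 3w₃ - w₄ + w₅ = 0

Set up α₁w₁ + … + α₅w₅ = 0 and solve the homogeneous system.
One solution (up to scaling) is (1, 0, -3, -1, 1).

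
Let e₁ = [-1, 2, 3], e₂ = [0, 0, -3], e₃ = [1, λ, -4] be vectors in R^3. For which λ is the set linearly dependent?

λ = -2

Dependence holds iff the 3×3 matrix [e₁ e₂ e₃] is singular.
Expanding, det = -3*λ - 6.
This vanishes exactly when λ = -2.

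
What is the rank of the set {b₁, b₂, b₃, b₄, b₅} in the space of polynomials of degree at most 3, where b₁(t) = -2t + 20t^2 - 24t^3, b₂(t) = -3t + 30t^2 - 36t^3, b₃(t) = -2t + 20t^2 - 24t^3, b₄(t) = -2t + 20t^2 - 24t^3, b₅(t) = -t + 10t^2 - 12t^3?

Represent each element by its coordinate vector in ℝ⁴.
Row-reduce the 5×4 matrix with these as rows.
Reduction leaves 1 leading entry, giving rank 1.
(With 5 elements in a 4-dimensional space the rank is at most 4.)

1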